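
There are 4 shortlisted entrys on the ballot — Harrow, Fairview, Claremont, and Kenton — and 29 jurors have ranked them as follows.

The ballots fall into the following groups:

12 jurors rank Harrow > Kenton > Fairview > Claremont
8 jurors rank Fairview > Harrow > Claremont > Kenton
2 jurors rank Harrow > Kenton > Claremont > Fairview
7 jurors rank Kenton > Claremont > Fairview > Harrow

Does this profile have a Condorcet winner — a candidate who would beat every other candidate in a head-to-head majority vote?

No

Head-to-head results (29 voters total):
Harrow vs Fairview: Fairview wins 15–14.
Harrow vs Claremont: Harrow wins 22–7.
Harrow vs Kenton: Harrow wins 22–7.
Fairview vs Claremont: Fairview wins 20–9.
Fairview vs Kenton: Kenton wins 21–8.
Claremont vs Kenton: Kenton wins 21–8.
No candidate beats all others: Harrow beats Kenton beats Fairview beats Harrow, a majority cycle.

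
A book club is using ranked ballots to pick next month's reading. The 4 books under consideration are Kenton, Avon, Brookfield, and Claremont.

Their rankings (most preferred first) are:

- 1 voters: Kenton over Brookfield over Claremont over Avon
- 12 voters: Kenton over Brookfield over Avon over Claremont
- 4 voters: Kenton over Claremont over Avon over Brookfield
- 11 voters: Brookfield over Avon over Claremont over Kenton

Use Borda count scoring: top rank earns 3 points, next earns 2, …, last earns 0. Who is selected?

Borda scores:
  Kenton: 3 + 12·3 + 4·3 + 11·0 = 51
  Avon: 0 + 12·1 + 4·1 + 11·2 = 38
  Brookfield: 2 + 12·2 + 4·0 + 11·3 = 59
  Claremont: 1 + 12·0 + 4·2 + 11·1 = 20
Brookfield has the highest total.

Brookfield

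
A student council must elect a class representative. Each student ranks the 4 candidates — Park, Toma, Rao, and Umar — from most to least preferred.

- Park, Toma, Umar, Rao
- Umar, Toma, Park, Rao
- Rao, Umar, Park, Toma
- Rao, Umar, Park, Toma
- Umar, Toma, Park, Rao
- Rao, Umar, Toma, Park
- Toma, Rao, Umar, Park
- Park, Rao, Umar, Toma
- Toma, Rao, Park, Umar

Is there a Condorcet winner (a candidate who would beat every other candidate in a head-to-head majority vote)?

Head-to-head results (9 voters total):
Park vs Toma: Toma wins 5–4.
Park vs Rao: Rao wins 5–4.
Park vs Umar: Umar wins 6–3.
Toma vs Rao: Toma wins 5–4.
Toma vs Umar: Umar wins 6–3.
Rao vs Umar: Rao wins 6–3.
No candidate beats all others: Toma beats Rao beats Umar beats Toma, a majority cycle.

No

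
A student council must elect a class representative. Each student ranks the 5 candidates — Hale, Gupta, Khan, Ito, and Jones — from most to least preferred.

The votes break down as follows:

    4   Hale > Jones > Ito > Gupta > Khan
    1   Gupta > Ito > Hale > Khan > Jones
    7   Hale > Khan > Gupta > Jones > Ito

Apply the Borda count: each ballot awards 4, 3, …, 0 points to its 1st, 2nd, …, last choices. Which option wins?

Borda scores:
  Hale: 4·4 + 2 + 7·4 = 46
  Gupta: 4·1 + 4 + 7·2 = 22
  Khan: 4·0 + 1 + 7·3 = 22
  Ito: 4·2 + 3 + 7·0 = 11
  Jones: 4·3 + 0 + 7·1 = 19
Hale has the highest total.

Hale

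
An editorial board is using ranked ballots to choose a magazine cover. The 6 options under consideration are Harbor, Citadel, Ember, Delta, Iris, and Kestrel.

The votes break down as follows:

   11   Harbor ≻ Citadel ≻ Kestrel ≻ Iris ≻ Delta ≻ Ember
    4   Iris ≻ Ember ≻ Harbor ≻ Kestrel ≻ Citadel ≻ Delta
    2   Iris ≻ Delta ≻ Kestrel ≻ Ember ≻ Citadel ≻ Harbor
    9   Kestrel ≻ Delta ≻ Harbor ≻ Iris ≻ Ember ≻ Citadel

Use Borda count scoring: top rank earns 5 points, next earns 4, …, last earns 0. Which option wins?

Harbor

Borda scores:
  Harbor: 11·5 + 4·3 + 2·0 + 9·3 = 94
  Citadel: 11·4 + 4·1 + 2·1 + 9·0 = 50
  Ember: 11·0 + 4·4 + 2·2 + 9·1 = 29
  Delta: 11·1 + 4·0 + 2·4 + 9·4 = 55
  Iris: 11·2 + 4·5 + 2·5 + 9·2 = 70
  Kestrel: 11·3 + 4·2 + 2·3 + 9·5 = 92
Harbor has the highest total.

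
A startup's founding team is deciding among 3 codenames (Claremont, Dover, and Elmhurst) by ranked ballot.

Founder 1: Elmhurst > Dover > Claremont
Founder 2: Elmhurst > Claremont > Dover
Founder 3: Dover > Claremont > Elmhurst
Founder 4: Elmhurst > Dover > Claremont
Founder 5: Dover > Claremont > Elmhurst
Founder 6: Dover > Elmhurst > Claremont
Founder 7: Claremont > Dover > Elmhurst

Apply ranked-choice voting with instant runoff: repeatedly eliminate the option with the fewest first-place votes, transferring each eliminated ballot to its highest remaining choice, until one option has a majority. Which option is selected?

Dover

Round 1: Dover 3, Elmhurst 3, Claremont 1. Claremont has the fewest and is eliminated.
Round 2: Dover 4, Elmhurst 3. Dover has a majority.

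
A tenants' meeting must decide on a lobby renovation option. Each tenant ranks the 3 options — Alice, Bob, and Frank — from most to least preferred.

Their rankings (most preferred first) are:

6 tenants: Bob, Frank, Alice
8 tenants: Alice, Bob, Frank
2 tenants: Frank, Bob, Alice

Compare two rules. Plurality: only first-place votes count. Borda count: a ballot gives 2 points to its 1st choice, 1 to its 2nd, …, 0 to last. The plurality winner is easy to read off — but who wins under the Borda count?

Bob

Plurality first-place counts: Alice 8, Bob 6, Frank 2 → Alice.
Borda totals: Alice 16, Bob 22, Frank 10 → Bob.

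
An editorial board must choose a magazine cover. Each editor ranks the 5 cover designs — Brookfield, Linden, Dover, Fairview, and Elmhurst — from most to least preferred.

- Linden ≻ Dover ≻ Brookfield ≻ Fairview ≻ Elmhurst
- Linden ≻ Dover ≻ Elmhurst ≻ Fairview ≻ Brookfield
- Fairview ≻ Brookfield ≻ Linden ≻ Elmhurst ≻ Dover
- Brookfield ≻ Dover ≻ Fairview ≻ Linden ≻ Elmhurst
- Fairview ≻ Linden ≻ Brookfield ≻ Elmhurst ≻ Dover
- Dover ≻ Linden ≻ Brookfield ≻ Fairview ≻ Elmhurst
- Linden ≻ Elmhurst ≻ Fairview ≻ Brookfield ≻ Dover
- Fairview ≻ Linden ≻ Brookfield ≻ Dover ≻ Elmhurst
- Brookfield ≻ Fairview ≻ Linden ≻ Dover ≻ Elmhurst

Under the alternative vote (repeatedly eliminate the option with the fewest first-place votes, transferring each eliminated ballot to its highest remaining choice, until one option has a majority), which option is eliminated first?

Elmhurst

Round 1: Linden 3, Fairview 3, Brookfield 2, Dover 1, Elmhurst 0. Elmhurst has the fewest and is eliminated.
Round 2: Linden 3, Fairview 3, Brookfield 2, Dover 1. Dover has the fewest and is eliminated.
Round 3: Linden 4, Fairview 3, Brookfield 2. Brookfield has the fewest and is eliminated.
Round 4: Fairview 5, Linden 4. Fairview has a majority.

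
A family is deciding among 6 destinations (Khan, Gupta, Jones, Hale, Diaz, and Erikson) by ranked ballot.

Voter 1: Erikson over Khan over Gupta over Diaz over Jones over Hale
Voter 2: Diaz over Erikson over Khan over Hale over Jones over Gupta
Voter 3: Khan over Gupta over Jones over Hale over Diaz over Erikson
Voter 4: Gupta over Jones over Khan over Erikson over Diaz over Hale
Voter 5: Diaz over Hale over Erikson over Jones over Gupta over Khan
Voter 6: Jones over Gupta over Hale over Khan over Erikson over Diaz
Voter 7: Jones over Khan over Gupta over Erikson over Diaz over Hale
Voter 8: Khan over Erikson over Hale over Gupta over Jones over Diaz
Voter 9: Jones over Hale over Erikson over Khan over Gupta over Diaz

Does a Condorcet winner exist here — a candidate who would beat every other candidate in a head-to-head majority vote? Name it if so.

Head-to-head results (9 voters total):
Khan vs Gupta: Khan wins 6–3.
Khan vs Jones: Jones wins 5–4.
Khan vs Hale: Khan wins 6–3.
Khan vs Diaz: Khan wins 7–2.
Khan vs Erikson: Khan wins 5–4.
Gupta vs Jones: Jones wins 5–4.
Gupta vs Hale: Gupta wins 5–4.
Gupta vs Diaz: Gupta wins 7–2.
Gupta vs Erikson: Erikson wins 5–4.
Jones vs Hale: Jones wins 6–3.
Jones vs Diaz: Jones wins 6–3.
Jones vs Erikson: Jones wins 5–4.
Hale vs Diaz: Diaz wins 5–4.
Hale vs Erikson: Erikson wins 5–4.
Diaz vs Erikson: Erikson wins 6–3.
Jones beats each rival — Khan (5–4), Gupta (5–4), Hale (6–3), Diaz (6–3), Erikson (5–4) — so Jones is the Condorcet winner.

Jones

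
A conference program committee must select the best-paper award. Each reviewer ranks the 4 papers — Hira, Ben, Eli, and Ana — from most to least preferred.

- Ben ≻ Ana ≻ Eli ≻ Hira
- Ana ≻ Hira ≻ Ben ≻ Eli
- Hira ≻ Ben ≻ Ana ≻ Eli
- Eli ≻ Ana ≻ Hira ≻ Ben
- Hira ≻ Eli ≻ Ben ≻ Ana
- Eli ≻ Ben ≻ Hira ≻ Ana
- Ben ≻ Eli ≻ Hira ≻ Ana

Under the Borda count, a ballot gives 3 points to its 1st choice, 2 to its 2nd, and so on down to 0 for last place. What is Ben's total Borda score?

12

Borda scores:
  Hira: 0 + 2 + 3 + 1 + 3 + 1 + 1 = 11
  Ben: 3 + 1 + 2 + 0 + 1 + 2 + 3 = 12
  Eli: 1 + 0 + 0 + 3 + 2 + 3 + 2 = 11
  Ana: 2 + 3 + 1 + 2 + 0 + 0 + 0 = 8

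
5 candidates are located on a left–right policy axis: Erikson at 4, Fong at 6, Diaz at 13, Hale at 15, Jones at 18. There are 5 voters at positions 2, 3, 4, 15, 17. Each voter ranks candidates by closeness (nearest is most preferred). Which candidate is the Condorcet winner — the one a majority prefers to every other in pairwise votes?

Erikson

With single-peaked preferences on a line, the Condorcet winner is the candidate closest to the median voter.
The median voter (position 4) is closest to Erikson at 4.
Check: Erikson vs Diaz — voters closer to Erikson: 3 of 5.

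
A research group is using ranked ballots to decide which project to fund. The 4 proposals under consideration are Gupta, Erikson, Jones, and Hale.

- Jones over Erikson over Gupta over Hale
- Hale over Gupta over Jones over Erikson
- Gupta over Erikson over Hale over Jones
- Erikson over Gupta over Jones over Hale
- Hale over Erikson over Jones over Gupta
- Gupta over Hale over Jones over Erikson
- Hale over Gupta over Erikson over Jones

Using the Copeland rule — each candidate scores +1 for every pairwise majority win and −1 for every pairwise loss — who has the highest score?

Gupta

Pairwise results:
  Gupta vs Erikson: Gupta wins 4–3.
  Gupta vs Jones: Gupta wins 5–2.
  Gupta vs Hale: Gupta wins 4–3.
  Erikson vs Jones: Erikson wins 4–3.
  Erikson vs Hale: Hale wins 4–3.
  Jones vs Hale: Hale wins 5–2.
Copeland scores (wins − losses):
  Gupta: 3 − 0 = 3
  Erikson: 1 − 2 = -1
  Jones: 0 − 3 = -3
  Hale: 2 − 1 = 1
Gupta has the best Copeland score.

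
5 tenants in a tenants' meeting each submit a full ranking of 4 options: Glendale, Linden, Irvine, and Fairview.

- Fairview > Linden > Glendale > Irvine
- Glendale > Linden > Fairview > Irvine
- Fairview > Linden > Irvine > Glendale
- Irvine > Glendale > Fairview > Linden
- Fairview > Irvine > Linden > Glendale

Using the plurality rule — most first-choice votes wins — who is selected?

First-place vote totals:
  Glendale: 1
  Linden: 0
  Irvine: 1
  Fairview: 3
Fairview has the most first-place votes.

Fairview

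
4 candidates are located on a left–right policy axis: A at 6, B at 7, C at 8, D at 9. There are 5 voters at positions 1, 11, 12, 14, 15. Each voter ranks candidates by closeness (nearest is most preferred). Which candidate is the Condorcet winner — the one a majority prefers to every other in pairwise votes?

With single-peaked preferences on a line, the Condorcet winner is the candidate closest to the median voter.
The median voter (position 12) is closest to D at 9.
Check: D vs C — voters closer to D: 4 of 5.

D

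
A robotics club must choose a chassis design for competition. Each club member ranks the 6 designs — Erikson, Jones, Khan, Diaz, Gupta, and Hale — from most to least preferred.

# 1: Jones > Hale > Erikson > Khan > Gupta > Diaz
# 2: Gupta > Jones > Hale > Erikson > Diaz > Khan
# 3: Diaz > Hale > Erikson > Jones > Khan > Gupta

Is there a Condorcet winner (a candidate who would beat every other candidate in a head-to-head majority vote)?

Yes

Head-to-head results (3 voters total):
Erikson vs Jones: Jones wins 2–1.
Erikson vs Khan: Erikson wins 3–0.
Erikson vs Diaz: Erikson wins 2–1.
Erikson vs Gupta: Erikson wins 2–1.
Erikson vs Hale: Hale wins 3–0.
Jones vs Khan: Jones wins 3–0.
Jones vs Diaz: Jones wins 2–1.
Jones vs Gupta: Jones wins 2–1.
Jones vs Hale: Jones wins 2–1.
Khan vs Diaz: Diaz wins 2–1.
Khan vs Gupta: Khan wins 2–1.
Khan vs Hale: Hale wins 3–0.
Diaz vs Gupta: Gupta wins 2–1.
Diaz vs Hale: Hale wins 2–1.
Gupta vs Hale: Hale wins 2–1.
Jones beats each rival — Erikson (2–1), Khan (3–0), Diaz (2–1), Gupta (2–1), Hale (2–1) — so Jones is the Condorcet winner.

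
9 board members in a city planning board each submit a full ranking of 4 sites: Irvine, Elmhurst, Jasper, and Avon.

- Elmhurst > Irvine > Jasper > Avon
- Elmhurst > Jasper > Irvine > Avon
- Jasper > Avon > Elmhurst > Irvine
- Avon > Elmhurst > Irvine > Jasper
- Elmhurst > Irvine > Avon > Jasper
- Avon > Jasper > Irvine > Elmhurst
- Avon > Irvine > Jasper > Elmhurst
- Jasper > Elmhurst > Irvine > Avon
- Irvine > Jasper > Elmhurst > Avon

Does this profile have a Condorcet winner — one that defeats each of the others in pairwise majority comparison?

No

Head-to-head results (9 voters total):
Irvine vs Elmhurst: Elmhurst wins 6–3.
Irvine vs Jasper: Irvine wins 5–4.
Irvine vs Avon: Irvine wins 5–4.
Elmhurst vs Jasper: Jasper wins 5–4.
Elmhurst vs Avon: Elmhurst wins 5–4.
Jasper vs Avon: Jasper wins 5–4.
No candidate beats all others: Irvine beats Jasper beats Elmhurst beats Irvine, a majority cycle.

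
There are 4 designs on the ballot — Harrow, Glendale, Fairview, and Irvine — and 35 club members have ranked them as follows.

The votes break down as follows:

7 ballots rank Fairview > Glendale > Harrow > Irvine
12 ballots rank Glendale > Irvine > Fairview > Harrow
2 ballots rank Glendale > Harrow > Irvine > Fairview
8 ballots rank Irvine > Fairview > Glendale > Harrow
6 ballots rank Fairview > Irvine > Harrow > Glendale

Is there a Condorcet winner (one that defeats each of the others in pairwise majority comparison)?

Head-to-head results (35 voters total):
Harrow vs Glendale: Glendale wins 29–6.
Harrow vs Fairview: Fairview wins 33–2.
Harrow vs Irvine: Irvine wins 26–9.
Glendale vs Fairview: Fairview wins 21–14.
Glendale vs Irvine: Glendale wins 21–14.
Fairview vs Irvine: Irvine wins 22–13.
No candidate beats all others: Glendale beats Irvine beats Fairview beats Glendale, a majority cycle.

No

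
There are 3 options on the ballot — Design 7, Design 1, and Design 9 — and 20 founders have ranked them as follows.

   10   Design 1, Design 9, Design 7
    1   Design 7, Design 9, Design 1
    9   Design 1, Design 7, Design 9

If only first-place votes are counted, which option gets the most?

Design 1

First-place vote totals:
  Design 7: 1
  Design 1: 19
  Design 9: 0
Design 1 has the most first-place votes.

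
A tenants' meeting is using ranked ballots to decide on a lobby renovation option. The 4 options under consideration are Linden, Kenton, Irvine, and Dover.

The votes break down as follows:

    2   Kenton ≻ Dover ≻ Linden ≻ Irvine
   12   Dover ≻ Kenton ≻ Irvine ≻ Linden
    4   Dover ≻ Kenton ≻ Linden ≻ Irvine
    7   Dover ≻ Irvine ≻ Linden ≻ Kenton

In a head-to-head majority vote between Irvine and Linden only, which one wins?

Ballots ranking Irvine above Linden: 12+7 = 19.
Ballots ranking Linden above Irvine: 2+4 = 6.
Irvine wins the head-to-head, 19–6.

Irvine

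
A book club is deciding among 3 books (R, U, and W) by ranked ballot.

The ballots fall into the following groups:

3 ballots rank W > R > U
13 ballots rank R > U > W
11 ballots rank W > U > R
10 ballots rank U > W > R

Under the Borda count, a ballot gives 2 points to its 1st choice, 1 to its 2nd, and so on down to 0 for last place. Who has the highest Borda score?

U

Borda scores:
  R: 3·1 + 13·2 + 11·0 + 10·0 = 29
  U: 3·0 + 13·1 + 11·1 + 10·2 = 44
  W: 3·2 + 13·0 + 11·2 + 10·1 = 38
U has the highest total.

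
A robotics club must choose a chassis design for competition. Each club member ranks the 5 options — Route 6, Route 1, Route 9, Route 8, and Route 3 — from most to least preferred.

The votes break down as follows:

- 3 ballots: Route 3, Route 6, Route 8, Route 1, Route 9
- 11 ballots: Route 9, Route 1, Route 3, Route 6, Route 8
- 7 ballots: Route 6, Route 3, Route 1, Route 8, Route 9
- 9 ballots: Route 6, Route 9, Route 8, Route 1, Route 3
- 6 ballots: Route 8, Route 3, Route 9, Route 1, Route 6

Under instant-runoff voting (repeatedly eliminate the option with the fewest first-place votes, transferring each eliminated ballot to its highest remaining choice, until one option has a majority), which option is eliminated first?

Route 1

Round 1: Route 6 16, Route 9 11, Route 8 6, Route 3 3, Route 1 0. Route 1 has the fewest and is eliminated.
Round 2: Route 6 16, Route 9 11, Route 8 6, Route 3 3. Route 3 has the fewest and is eliminated.
Round 3: Route 6 19, Route 9 11, Route 8 6. Route 6 has a majority.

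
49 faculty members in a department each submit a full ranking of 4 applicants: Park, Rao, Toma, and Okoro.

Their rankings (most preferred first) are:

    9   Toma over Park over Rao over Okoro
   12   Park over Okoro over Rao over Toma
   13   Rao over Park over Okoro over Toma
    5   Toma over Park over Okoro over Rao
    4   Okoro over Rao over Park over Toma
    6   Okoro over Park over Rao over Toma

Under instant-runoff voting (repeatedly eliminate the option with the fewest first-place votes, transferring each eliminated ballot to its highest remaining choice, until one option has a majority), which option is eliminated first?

Round 1: Toma 14, Rao 13, Park 12, Okoro 10. Okoro has the fewest and is eliminated.
Round 2: Park 18, Rao 17, Toma 14. Toma has the fewest and is eliminated.
Round 3: Park 32, Rao 17. Park has a majority.

Okoro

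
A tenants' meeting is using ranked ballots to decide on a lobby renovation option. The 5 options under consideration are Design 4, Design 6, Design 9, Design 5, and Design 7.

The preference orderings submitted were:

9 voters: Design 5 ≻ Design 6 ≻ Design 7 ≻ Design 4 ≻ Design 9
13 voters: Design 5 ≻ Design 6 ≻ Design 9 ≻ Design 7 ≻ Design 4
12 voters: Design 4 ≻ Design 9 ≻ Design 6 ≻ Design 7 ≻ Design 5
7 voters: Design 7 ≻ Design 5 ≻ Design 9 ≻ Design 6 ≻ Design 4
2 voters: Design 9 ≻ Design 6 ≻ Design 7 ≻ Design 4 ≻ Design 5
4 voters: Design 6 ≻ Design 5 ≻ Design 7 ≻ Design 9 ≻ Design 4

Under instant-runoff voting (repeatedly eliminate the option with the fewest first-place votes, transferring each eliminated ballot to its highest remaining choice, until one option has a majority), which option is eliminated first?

Design 9

Round 1: Design 5 22, Design 4 12, Design 7 7, Design 6 4, Design 9 2. Design 9 has the fewest and is eliminated.
Round 2: Design 5 22, Design 4 12, Design 7 7, Design 6 6. Design 6 has the fewest and is eliminated.
Round 3: Design 5 26, Design 4 12, Design 7 9. Design 5 has a majority.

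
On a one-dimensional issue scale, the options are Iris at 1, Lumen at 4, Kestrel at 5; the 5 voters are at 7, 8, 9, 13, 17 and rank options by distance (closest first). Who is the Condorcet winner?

With single-peaked preferences on a line, the Condorcet winner is the candidate closest to the median voter.
The median voter (position 9) is closest to Kestrel at 5.
Check: Kestrel vs Lumen — voters closer to Kestrel: 5 of 5.

Kestrel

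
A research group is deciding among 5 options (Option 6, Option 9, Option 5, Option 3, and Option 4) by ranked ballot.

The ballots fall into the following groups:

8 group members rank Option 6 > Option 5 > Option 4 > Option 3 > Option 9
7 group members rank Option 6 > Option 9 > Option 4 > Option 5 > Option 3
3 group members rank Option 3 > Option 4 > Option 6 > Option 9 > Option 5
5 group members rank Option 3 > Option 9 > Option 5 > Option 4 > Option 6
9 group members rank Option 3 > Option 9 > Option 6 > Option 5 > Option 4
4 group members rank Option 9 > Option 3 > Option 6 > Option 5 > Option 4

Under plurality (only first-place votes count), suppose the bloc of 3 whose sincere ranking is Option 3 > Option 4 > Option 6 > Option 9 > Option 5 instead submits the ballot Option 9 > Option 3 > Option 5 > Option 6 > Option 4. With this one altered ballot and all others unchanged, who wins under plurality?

Option 6

First-place totals with the altered ballot: Option 6 15, Option 9 7, Option 5 0, Option 3 14, Option 4 0.
The switch changes the winner from Option 3 to Option 6.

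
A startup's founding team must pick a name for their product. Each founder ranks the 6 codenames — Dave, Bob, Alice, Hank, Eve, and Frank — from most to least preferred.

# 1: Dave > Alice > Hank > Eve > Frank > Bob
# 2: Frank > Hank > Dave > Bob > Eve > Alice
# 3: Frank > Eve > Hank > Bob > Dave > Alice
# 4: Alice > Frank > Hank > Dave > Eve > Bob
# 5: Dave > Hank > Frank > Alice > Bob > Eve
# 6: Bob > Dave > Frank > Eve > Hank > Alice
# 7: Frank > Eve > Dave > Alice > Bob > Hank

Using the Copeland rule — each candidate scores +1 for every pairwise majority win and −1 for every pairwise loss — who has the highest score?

Frank

Pairwise results:
  Dave vs Bob: Dave wins 5–2.
  Dave vs Alice: Dave wins 6–1.
  Dave vs Hank: Dave wins 4–3.
  Dave vs Eve: Dave wins 5–2.
  Dave vs Frank: Frank wins 4–3.
  Bob vs Alice: Alice wins 4–3.
  Bob vs Hank: Hank wins 5–2.
  Bob vs Eve: Eve wins 4–3.
  Bob vs Frank: Frank wins 6–1.
  Alice vs Hank: Hank wins 4–3.
  Alice vs Eve: Eve wins 4–3.
  Alice vs Frank: Frank wins 5–2.
  Hank vs Eve: Hank wins 4–3.
  Hank vs Frank: Frank wins 5–2.
  Eve vs Frank: Frank wins 6–1.
Copeland scores (wins − losses):
  Dave: 4 − 1 = 3
  Bob: 0 − 5 = -5
  Alice: 1 − 4 = -3
  Hank: 3 − 2 = 1
  Eve: 2 − 3 = -1
  Frank: 5 − 0 = 5
Frank has the best Copeland score.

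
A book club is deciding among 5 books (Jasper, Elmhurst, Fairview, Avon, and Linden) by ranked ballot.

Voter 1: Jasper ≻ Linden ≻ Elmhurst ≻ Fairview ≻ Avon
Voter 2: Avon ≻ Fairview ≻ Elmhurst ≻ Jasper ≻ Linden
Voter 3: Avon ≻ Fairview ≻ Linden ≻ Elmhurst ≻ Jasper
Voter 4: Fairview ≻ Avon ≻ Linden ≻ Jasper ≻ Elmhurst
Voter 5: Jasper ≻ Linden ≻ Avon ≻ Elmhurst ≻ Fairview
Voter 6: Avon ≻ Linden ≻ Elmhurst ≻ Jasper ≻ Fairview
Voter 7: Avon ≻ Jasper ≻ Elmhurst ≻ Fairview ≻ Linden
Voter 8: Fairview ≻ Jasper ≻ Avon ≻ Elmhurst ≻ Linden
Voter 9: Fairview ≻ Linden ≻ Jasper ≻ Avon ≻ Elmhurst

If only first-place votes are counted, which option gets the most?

Avon

First-place vote totals:
  Jasper: 2
  Elmhurst: 0
  Fairview: 3
  Avon: 4
  Linden: 0
Avon has the most first-place votes.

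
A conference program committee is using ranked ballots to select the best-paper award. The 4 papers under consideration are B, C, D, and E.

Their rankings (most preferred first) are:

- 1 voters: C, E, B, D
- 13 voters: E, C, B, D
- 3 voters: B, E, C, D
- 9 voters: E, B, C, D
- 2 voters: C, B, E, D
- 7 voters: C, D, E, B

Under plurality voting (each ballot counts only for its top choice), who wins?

E

First-place vote totals:
  B: 3
  C: 10
  D: 0
  E: 22
E has the most first-place votes.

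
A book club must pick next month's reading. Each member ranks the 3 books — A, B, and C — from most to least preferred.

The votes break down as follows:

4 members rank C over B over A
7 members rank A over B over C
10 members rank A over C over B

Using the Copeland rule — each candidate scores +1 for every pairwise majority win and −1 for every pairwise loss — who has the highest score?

Pairwise results:
  A vs B: A wins 17–4.
  A vs C: A wins 17–4.
  B vs C: C wins 14–7.
Copeland scores (wins − losses):
  A: 2 − 0 = 2
  B: 0 − 2 = -2
  C: 1 − 1 = 0
A has the best Copeland score.

A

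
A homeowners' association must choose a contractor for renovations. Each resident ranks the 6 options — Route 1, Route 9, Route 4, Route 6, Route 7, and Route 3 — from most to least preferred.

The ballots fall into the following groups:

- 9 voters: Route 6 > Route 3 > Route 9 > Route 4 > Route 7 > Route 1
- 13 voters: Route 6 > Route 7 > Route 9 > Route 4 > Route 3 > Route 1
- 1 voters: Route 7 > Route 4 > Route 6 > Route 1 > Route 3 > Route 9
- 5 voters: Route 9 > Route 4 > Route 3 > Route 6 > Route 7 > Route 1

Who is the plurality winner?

Route 6

First-place vote totals:
  Route 1: 0
  Route 9: 5
  Route 4: 0
  Route 6: 22
  Route 7: 1
  Route 3: 0
Route 6 has the most first-place votes.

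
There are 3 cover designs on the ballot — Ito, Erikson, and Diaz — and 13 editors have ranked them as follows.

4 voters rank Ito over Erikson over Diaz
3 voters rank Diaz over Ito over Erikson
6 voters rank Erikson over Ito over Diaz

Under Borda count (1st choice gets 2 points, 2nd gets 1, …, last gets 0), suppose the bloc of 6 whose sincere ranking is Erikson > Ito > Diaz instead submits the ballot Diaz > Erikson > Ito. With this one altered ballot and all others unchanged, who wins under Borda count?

Diaz

Borda totals with the altered ballot: Ito 11, Erikson 10, Diaz 18.
The switch changes the winner from Ito to Diaz.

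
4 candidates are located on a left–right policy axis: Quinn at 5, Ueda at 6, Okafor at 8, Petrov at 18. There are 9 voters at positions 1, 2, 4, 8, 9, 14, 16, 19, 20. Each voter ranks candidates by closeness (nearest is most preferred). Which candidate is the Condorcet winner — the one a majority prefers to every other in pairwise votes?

With single-peaked preferences on a line, the Condorcet winner is the candidate closest to the median voter.
The median voter (position 9) is closest to Okafor at 8.
Check: Okafor vs Petrov — voters closer to Okafor: 5 of 9.

Okafor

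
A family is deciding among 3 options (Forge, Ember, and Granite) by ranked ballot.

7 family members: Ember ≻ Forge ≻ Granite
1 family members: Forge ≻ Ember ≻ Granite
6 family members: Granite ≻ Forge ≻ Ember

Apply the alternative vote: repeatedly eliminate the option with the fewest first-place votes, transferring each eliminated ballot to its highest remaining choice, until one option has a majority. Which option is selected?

Round 1: Ember 7, Granite 6, Forge 1. Forge has the fewest and is eliminated.
Round 2: Ember 8, Granite 6. Ember has a majority.

Ember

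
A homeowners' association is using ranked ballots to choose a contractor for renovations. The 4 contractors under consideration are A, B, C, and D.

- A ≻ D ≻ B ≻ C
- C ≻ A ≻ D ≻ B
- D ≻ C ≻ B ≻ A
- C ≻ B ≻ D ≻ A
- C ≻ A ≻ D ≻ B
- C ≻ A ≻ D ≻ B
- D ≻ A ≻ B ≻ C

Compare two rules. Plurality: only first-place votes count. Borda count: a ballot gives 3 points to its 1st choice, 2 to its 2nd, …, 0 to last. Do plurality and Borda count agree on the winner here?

Plurality first-place counts: A 1, B 0, C 4, D 2 → C.
Borda totals: A 11, B 5, C 14, D 12 → C.
The two rules agree on C.

Yes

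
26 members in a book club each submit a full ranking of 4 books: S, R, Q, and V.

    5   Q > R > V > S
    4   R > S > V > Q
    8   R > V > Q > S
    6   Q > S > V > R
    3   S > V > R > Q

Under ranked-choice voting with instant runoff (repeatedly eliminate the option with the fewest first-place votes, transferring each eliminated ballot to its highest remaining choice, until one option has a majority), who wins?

Round 1: R 12, Q 11, S 3, V 0. V has the fewest and is eliminated.
Round 2: R 12, Q 11, S 3. S has the fewest and is eliminated.
Round 3: R 15, Q 11. R has a majority.

R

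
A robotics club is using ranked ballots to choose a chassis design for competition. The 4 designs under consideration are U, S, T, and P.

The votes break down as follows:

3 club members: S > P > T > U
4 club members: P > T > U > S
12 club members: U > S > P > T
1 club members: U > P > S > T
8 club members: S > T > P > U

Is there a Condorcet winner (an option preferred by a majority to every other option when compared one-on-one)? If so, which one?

No Condorcet winner

Head-to-head results (28 voters total):
U vs S: U wins 17–11.
U vs T: T wins 15–13.
U vs P: P wins 15–13.
S vs T: S wins 24–4.
S vs P: S wins 23–5.
T vs P: P wins 20–8.
No candidate beats all others: U beats S beats T beats U, a majority cycle.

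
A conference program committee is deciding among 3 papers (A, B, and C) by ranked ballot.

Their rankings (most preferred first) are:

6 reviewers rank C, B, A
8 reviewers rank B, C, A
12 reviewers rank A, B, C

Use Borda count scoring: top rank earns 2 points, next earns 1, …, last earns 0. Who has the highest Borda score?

B

Borda scores:
  A: 6·0 + 8·0 + 12·2 = 24
  B: 6·1 + 8·2 + 12·1 = 34
  C: 6·2 + 8·1 + 12·0 = 20
B has the highest total.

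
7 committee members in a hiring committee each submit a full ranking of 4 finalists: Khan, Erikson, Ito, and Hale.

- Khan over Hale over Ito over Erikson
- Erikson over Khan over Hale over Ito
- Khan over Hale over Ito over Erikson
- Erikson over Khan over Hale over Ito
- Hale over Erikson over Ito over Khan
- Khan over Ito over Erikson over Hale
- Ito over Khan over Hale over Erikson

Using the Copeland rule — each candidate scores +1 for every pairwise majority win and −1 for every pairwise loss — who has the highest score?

Khan

Pairwise results:
  Khan vs Erikson: Khan wins 4–3.
  Khan vs Ito: Khan wins 5–2.
  Khan vs Hale: Khan wins 6–1.
  Erikson vs Ito: Ito wins 4–3.
  Erikson vs Hale: Hale wins 4–3.
  Ito vs Hale: Hale wins 5–2.
Copeland scores (wins − losses):
  Khan: 3 − 0 = 3
  Erikson: 0 − 3 = -3
  Ito: 1 − 2 = -1
  Hale: 2 − 1 = 1
Khan has the best Copeland score.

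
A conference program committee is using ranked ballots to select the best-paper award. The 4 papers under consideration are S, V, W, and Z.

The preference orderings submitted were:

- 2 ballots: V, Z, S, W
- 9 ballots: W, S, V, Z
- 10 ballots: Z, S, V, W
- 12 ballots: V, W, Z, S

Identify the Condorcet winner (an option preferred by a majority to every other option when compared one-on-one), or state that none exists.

Head-to-head results (33 voters total):
S vs V: S wins 19–14.
S vs W: W wins 21–12.
S vs Z: Z wins 24–9.
V vs W: V wins 24–9.
V vs Z: V wins 23–10.
W vs Z: W wins 21–12.
No candidate beats all others: S beats V beats W beats S, a majority cycle.

There is no Condorcet winner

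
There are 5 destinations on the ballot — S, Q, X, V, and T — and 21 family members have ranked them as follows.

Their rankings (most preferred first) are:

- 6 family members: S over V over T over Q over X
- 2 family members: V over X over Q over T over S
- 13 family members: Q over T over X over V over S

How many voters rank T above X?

19

Ballots ranking T above X: 6+13 = 19.
Ballots ranking X above T: 2.
So 19 of 21 voters prefer T to X.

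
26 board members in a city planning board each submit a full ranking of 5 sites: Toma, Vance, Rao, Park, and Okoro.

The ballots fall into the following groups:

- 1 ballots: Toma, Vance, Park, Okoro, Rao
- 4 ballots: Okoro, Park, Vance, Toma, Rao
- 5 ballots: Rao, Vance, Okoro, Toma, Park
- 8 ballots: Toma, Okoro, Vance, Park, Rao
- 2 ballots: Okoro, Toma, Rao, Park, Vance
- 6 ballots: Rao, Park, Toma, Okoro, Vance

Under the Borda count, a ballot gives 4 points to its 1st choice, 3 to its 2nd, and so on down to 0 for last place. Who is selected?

Okoro

Borda scores:
  Toma: 4 + 4·1 + 5·1 + 8·4 + 2·3 + 6·2 = 63
  Vance: 3 + 4·2 + 5·3 + 8·2 + 2·0 + 6·0 = 42
  Rao: 0 + 4·0 + 5·4 + 8·0 + 2·2 + 6·4 = 48
  Park: 2 + 4·3 + 5·0 + 8·1 + 2·1 + 6·3 = 42
  Okoro: 1 + 4·4 + 5·2 + 8·3 + 2·4 + 6·1 = 65
Okoro has the highest total.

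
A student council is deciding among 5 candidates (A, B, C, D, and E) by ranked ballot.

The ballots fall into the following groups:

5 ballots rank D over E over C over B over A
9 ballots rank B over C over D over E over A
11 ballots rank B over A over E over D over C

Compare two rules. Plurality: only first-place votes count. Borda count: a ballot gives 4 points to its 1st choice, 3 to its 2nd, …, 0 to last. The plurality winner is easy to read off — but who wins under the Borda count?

Plurality first-place counts: A 0, B 20, C 0, D 5, E 0 → B.
Borda totals: A 33, B 85, C 37, D 49, E 46 → B.

B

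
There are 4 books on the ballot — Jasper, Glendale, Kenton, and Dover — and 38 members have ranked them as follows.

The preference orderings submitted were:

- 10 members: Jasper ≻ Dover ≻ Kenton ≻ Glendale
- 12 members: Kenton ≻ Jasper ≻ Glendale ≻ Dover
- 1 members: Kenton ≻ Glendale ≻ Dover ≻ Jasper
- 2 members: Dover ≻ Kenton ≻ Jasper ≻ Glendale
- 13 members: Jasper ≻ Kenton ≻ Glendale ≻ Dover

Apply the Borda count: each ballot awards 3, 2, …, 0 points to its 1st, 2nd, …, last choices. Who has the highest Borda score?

Jasper

Borda scores:
  Jasper: 10·3 + 12·2 + 0 + 2·1 + 13·3 = 95
  Glendale: 10·0 + 12·1 + 2 + 2·0 + 13·1 = 27
  Kenton: 10·1 + 12·3 + 3 + 2·2 + 13·2 = 79
  Dover: 10·2 + 12·0 + 1 + 2·3 + 13·0 = 27
Jasper has the highest total.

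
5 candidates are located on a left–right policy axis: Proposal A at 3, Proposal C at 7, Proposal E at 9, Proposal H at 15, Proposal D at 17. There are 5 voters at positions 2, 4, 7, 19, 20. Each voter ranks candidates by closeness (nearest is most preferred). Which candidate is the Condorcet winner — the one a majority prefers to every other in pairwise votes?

Proposal C

With single-peaked preferences on a line, the Condorcet winner is the candidate closest to the median voter.
The median voter (position 7) is closest to Proposal C at 7.
Check: Proposal C vs Proposal D — voters closer to Proposal C: 3 of 5.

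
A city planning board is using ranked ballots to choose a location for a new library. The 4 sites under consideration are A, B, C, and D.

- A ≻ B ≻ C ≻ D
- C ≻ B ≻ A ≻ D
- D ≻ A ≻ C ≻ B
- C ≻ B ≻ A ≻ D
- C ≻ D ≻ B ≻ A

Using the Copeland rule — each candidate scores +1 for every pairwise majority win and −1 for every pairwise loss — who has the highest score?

Pairwise results:
  A vs B: B wins 3–2.
  A vs C: C wins 3–2.
  A vs D: A wins 3–2.
  B vs C: C wins 4–1.
  B vs D: B wins 3–2.
  C vs D: C wins 4–1.
Copeland scores (wins − losses):
  A: 1 − 2 = -1
  B: 2 − 1 = 1
  C: 3 − 0 = 3
  D: 0 − 3 = -3
C has the best Copeland score.

C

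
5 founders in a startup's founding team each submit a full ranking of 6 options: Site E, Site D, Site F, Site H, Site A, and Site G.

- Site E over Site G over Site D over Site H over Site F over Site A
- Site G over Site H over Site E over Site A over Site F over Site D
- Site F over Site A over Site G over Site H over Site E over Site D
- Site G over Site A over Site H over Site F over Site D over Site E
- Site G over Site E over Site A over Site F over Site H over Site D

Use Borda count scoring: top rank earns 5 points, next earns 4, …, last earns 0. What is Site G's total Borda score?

Borda scores:
  Site E: 5 + 3 + 1 + 0 + 4 = 13
  Site D: 3 + 0 + 0 + 1 + 0 = 4
  Site F: 1 + 1 + 5 + 2 + 2 = 11
  Site H: 2 + 4 + 2 + 3 + 1 = 12
  Site A: 0 + 2 + 4 + 4 + 3 = 13
  Site G: 4 + 5 + 3 + 5 + 5 = 22

22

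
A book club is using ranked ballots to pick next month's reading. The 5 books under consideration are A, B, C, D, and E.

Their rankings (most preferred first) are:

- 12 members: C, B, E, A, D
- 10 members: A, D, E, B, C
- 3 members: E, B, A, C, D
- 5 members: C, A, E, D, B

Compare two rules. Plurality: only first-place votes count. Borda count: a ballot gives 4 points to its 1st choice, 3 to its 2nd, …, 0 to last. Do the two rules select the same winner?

No

Plurality first-place counts: A 10, B 0, C 17, D 0, E 3 → C.
Borda totals: A 73, B 55, C 71, D 35, E 66 → A.
The two rules disagree: plurality picks C, Borda picks A.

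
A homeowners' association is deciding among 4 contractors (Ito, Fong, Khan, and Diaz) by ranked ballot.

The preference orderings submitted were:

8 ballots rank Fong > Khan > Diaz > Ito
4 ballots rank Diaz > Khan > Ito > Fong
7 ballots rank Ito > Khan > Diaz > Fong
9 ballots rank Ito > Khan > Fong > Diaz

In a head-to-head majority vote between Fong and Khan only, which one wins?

Ballots ranking Fong above Khan: 8.
Ballots ranking Khan above Fong: 4+7+9 = 20.
Khan wins the head-to-head, 20–8.

Khan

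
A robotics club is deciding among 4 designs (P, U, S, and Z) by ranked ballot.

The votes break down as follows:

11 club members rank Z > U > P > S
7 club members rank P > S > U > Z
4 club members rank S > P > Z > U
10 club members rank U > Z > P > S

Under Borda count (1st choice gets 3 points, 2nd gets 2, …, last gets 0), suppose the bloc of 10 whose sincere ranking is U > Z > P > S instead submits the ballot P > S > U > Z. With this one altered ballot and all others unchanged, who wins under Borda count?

Borda totals with the altered ballot: P 70, U 39, S 46, Z 37.
The switch changes the winner from U to P.

P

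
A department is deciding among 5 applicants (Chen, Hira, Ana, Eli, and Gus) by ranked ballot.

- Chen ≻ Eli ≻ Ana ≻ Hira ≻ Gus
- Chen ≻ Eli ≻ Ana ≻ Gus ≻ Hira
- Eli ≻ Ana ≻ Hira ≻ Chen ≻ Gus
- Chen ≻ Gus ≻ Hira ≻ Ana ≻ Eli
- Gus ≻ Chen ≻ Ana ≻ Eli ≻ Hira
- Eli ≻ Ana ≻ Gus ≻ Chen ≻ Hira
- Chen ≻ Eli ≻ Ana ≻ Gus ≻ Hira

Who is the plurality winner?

First-place vote totals:
  Chen: 4
  Hira: 0
  Ana: 0
  Eli: 2
  Gus: 1
Chen has the most first-place votes.

Chen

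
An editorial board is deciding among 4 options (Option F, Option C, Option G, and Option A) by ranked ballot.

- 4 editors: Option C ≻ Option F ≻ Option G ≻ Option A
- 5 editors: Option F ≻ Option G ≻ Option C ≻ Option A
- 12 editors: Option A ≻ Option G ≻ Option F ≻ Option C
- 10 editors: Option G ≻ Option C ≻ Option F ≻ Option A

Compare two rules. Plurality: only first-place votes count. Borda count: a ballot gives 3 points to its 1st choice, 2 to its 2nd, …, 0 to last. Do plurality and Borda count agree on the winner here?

No

Plurality first-place counts: Option F 5, Option C 4, Option G 10, Option A 12 → Option A.
Borda totals: Option F 45, Option C 37, Option G 68, Option A 36 → Option G.
The two rules disagree: plurality picks Option A, Borda picks Option G.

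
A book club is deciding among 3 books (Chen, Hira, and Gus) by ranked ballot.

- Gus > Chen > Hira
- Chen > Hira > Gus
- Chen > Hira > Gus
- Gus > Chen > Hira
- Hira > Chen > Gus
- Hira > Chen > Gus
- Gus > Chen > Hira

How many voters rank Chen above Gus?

Ballots ranking Chen above Gus: 4.
Ballots ranking Gus above Chen: 3.
So 4 of 7 voters prefer Chen to Gus.

4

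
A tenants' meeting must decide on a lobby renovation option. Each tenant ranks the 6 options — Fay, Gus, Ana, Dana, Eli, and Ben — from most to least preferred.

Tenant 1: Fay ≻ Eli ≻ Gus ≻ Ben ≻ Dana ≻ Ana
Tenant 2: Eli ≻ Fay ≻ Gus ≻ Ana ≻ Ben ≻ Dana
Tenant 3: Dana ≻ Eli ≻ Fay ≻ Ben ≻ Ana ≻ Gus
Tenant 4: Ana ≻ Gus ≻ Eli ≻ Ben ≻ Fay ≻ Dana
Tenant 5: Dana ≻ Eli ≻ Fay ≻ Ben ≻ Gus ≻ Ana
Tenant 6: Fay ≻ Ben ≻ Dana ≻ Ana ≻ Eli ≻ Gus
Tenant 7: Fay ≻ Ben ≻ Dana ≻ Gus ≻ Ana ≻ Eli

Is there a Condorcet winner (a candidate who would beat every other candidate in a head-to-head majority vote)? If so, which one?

There is no Condorcet winner

Head-to-head results (7 voters total):
Fay vs Gus: Fay wins 6–1.
Fay vs Ana: Fay wins 6–1.
Fay vs Dana: Fay wins 5–2.
Fay vs Eli: Eli wins 4–3.
Fay vs Ben: Fay wins 6–1.
Gus vs Ana: Gus wins 4–3.
Gus vs Dana: Dana wins 4–3.
Gus vs Eli: Eli wins 5–2.
Gus vs Ben: Ben wins 4–3.
Ana vs Dana: Dana wins 5–2.
Ana vs Eli: Eli wins 4–3.
Ana vs Ben: Ben wins 5–2.
Dana vs Eli: Dana wins 4–3.
Dana vs Ben: Ben wins 5–2.
Eli vs Ben: Eli wins 5–2.
No candidate beats all others: Fay beats Dana beats Eli beats Fay, a majority cycle.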